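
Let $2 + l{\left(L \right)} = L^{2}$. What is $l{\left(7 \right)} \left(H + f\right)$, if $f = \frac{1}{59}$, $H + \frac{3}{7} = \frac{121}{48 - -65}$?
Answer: $\frac{1445861}{46669} \approx 30.981$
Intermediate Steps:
$l{\left(L \right)} = -2 + L^{2}$
$H = \frac{508}{791}$ ($H = - \frac{3}{7} + \frac{121}{48 - -65} = - \frac{3}{7} + \frac{121}{48 + 65} = - \frac{3}{7} + \frac{121}{113} = \frac{508}{791} \approx 0.64223$)
$f = \frac{1}{59} \approx 0.016949$
$l{\left(7 \right)} \left(H + f\right) = \left(-2 + 7^{2}\right) \left(\frac{508}{791} + \frac{1}{59}\right) = \left(-2 + 49\right) \frac{30763}{46669} = 47 \cdot \frac{30763}{46669} = \frac{1445861}{46669}$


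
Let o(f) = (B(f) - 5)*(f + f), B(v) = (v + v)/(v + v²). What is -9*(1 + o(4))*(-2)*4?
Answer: -12888/5 ≈ -2577.6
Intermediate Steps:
B(v) = 2*v/(v + v²) (B(v) = (2*v)/(v + v²) = 2*v/(v + v²))
o(f) = 2*f*(-5 + 2/(1 + f)) (o(f) = (2/(1 + f) - 5)*(f + f) = (-5 + 2/(1 + f))*(2*f) = 2*f*(-5 + 2/(1 + f)))
-9*(1 + o(4))*(-2)*4 = -9*(1 - 2*4*(3 + 5*4)/(1 + 4))*(-2)*4 = -9*(1 - 2*4*(3 + 20)/5)*(-2)*4 = -9*(1 - 2*4*⅕*23)*(-2)*4 = -9*(1 - 184/5)*(-2)*4 = -(-1611)*(-2)/5*4 = -9*358/5*4 = -3222/5*4 = -12888/5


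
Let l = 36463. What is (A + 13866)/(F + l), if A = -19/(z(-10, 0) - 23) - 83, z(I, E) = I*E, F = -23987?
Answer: 79257/71737 ≈ 1.1048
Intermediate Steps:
z(I, E) = E*I
A = -1890/23 (A = -19/(0*(-10) - 23) - 83 = -19/(0 - 23) - 83 = -19/(-23) - 83 = -19*(-1/23) - 83 = 19/23 - 83 = -1890/23 ≈ -82.174)
(A + 13866)/(F + l) = (-1890/23 + 13866)/(-23987 + 36463) = (317028/23)/12476 = (317028/23)*(1/12476) = 79257/71737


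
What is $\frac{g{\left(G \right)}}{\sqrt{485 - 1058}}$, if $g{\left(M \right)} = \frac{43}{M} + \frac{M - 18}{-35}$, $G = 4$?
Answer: $- \frac{223 i \sqrt{573}}{11460} \approx - 0.4658 i$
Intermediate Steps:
$g{\left(M \right)} = \frac{18}{35} + \frac{43}{M} - \frac{M}{35}$ ($g{\left(M \right)} = \frac{43}{M} + \left(-18 + M\right) \left(- \frac{1}{35}\right) = \frac{43}{M} - \left(- \frac{18}{35} + \frac{M}{35}\right) = \frac{18}{35} + \frac{43}{M} - \frac{M}{35}$)
$\frac{g{\left(G \right)}}{\sqrt{485 - 1058}} = \frac{\frac{1}{35} \cdot \frac{1}{4} \left(1505 - 4 \left(-18 + 4\right)\right)}{\sqrt{485 - 1058}} = \frac{\frac{1}{35} \cdot \frac{1}{4} \left(1505 - 4 \left(-14\right)\right)}{\sqrt{-573}} = \frac{\frac{1}{35} \cdot \frac{1}{4} \left(1505 + 56\right)}{i \sqrt{573}} = \frac{1}{35} \cdot \frac{1}{4} \cdot 1561 \left(- \frac{i \sqrt{573}}{573}\right) = \frac{223 \left(- \frac{i \sqrt{573}}{573}\right)}{20} = - \frac{223 i \sqrt{573}}{11460}$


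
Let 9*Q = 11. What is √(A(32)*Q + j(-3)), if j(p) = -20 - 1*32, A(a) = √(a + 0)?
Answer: 2*√(-117 + 11*√2)/3 ≈ 6.7146*I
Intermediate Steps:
Q = 11/9 (Q = (⅑)*11 = 11/9 ≈ 1.2222)
A(a) = √a
j(p) = -52 (j(p) = -20 - 32 = -52)
√(A(32)*Q + j(-3)) = √(√32*(11/9) - 52) = √((4*√2)*(11/9) - 52) = √(44*√2/9 - 52) = √(-52 + 44*√2/9)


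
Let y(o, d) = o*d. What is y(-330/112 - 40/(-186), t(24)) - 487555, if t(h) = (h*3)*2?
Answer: -105884785/217 ≈ -4.8795e+5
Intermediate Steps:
t(h) = 6*h (t(h) = (3*h)*2 = 6*h)
y(o, d) = d*o
y(-330/112 - 40/(-186), t(24)) - 487555 = (6*24)*(-330/112 - 40/(-186)) - 487555 = 144*(-330*1/112 - 40*(-1/186)) - 487555 = 144*(-165/56 + 20/93) - 487555 = 144*(-14225/5208) - 487555 = -85350/217 - 487555 = -105884785/217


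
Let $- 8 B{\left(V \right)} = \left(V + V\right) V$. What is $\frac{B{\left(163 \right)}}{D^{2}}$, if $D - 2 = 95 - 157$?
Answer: $- \frac{26569}{14400} \approx -1.8451$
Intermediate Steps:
$D = -60$ ($D = 2 + \left(95 - 157\right) = 2 - 62 = -60$)
$B{\left(V \right)} = - \frac{V^{2}}{4}$ ($B{\left(V \right)} = - \frac{\left(V + V\right) V}{8} = - \frac{2 V V}{8} = - \frac{2 V^{2}}{8} = - \frac{V^{2}}{4}$)
$\frac{B{\left(163 \right)}}{D^{2}} = \frac{\left(- \frac{1}{4}\right) 163^{2}}{\left(-60\right)^{2}} = \frac{\left(- \frac{1}{4}\right) 26569}{3600} = \left(- \frac{26569}{4}\right) \frac{1}{3600} = - \frac{26569}{14400}$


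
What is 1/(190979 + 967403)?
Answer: 1/1158382 ≈ 8.6327e-7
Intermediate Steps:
1/(190979 + 967403) = 1/1158382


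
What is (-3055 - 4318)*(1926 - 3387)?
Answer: 10771953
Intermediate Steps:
(-3055 - 4318)*(1926 - 3387) = -7373*(-1461) = 10771953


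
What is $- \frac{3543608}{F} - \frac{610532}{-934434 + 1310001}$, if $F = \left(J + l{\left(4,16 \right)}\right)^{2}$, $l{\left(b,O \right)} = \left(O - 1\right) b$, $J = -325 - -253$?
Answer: $- \frac{55456255931}{2253402} \approx -24610.0$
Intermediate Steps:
$J = -72$ ($J = -325 + 253 = -72$)
$l{\left(b,O \right)} = b \left(-1 + O\right)$ ($l{\left(b,O \right)} = \left(-1 + O\right) b = b \left(-1 + O\right)$)
$F = 144$ ($F = \left(-72 + 4 \left(-1 + 16\right)\right)^{2} = \left(-72 + 4 \cdot 15\right)^{2} = \left(-72 + 60\right)^{2} = \left(-12\right)^{2} = 144$)
$- \frac{3543608}{F} - \frac{610532}{-934434 + 1310001} = - \frac{3543608}{144} - \frac{610532}{-934434 + 1310001} = \left(-3543608\right) \frac{1}{144} - \frac{610532}{375567} = - \frac{442951}{18} - \frac{610532}{375567} = - \frac{55456255931}{2253402}$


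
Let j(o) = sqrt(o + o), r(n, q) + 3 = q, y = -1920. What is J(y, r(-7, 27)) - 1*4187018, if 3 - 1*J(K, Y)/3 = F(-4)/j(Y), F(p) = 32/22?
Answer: -4187009 - 4*sqrt(3)/11 ≈ -4.1870e+6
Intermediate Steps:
r(n, q) = -3 + q
F(p) = 16/11 (F(p) = 32*(1/22) = 16/11)
j(o) = sqrt(2)*sqrt(o) (j(o) = sqrt(2*o) = sqrt(2)*sqrt(o))
J(K, Y) = 9 - 24*sqrt(2)/(11*sqrt(Y)) (J(K, Y) = 9 - 48/(11*(sqrt(2)*sqrt(Y))) = 9 - 48*sqrt(2)/(2*sqrt(Y))/11 = 9 - 24*sqrt(2)/(11*sqrt(Y)))
J(y, r(-7, 27)) - 1*4187018 = (9 - 24*sqrt(2)/(11*sqrt(-3 + 27))) - 1*4187018 = (9 - 24*sqrt(2)/(11*sqrt(24))) - 4187018 = (9 - 24*sqrt(2)*sqrt(6)/12/11) - 4187018 = (9 - 4*sqrt(3)/11) - 4187018 = -4187009 - 4*sqrt(3)/11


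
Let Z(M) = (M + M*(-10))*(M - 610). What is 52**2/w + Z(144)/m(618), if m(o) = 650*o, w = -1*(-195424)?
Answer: 620363467/408863650 ≈ 1.5173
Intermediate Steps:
Z(M) = -9*M*(-610 + M) (Z(M) = (M - 10*M)*(-610 + M) = (-9*M)*(-610 + M) = -9*M*(-610 + M))
w = 195424
52**2/w + Z(144)/m(618) = 52**2/195424 + (9*144*(610 - 1*144))/((650*618)) = 2704*(1/195424) + (9*144*(610 - 144))/401700 = 169/12214 + (9*144*466)*(1/401700) = 169/12214 + 603936*(1/401700) = 169/12214 + 50328/33475 = 620363467/408863650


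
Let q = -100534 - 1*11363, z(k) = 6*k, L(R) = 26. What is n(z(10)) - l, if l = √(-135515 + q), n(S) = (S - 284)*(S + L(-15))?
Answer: -19264 - 2*I*√61853 ≈ -19264.0 - 497.41*I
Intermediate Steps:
n(S) = (-284 + S)*(26 + S) (n(S) = (S - 284)*(S + 26) = (-284 + S)*(26 + S))
q = -111897 (q = -100534 - 11363 = -111897)
l = 2*I*√61853 (l = √(-135515 - 111897) = √(-247412) = 2*I*√61853 ≈ 497.41*I)
n(z(10)) - l = (-7384 + (6*10)² - 1548*10) - 2*I*√61853 = (-7384 + 60² - 258*60) - 2*I*√61853 = (-7384 + 3600 - 15480) - 2*I*√61853 = -19264 - 2*I*√61853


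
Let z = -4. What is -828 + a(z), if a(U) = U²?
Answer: -812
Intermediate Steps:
-828 + a(z) = -828 + (-4)² = -828 + 16 = -812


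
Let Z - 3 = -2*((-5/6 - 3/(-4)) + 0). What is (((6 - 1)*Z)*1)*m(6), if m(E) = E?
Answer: 95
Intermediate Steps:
Z = 19/6 (Z = 3 - 2*((-5/6 - 3/(-4)) + 0) = 3 - 2*((-5*1/6 - 3*(-1/4)) + 0) = 3 - 2*((-5/6 + 3/4) + 0) = 3 - 2*(-1/12 + 0) = 3 - 2*(-1/12) = 3 + 1/6 = 19/6 ≈ 3.1667)
(((6 - 1)*Z)*1)*m(6) = (((6 - 1)*(19/6))*1)*6 = ((5*(19/6))*1)*6 = ((95/6)*1)*6 = (95/6)*6 = 95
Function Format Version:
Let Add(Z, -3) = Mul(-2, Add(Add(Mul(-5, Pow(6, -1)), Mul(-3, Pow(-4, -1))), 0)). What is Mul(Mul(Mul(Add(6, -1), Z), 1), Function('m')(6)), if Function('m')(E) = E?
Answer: 95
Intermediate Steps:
Z = Rational(19, 6) (Z = Add(3, Mul(-2, Add(Add(Mul(-5, Pow(6, -1)), Mul(-3, Pow(-4, -1))), 0))) = Add(3, Mul(-2, Add(Add(Mul(-5, Rational(1, 6)), Mul(-3, Rational(-1, 4))), 0))) = Add(3, Mul(-2, Add(Add(Rational(-5, 6), Rational(3, 4)), 0))) = Add(3, Mul(-2, Add(Rational(-1, 12), 0))) = Add(3, Mul(-2, Rational(-1, 12))) = Add(3, Rational(1, 6)) = Rational(19, 6) ≈ 3.1667)
Mul(Mul(Mul(Add(6, -1), Z), 1), Function('m')(6)) = Mul(Mul(Mul(Add(6, -1), Rational(19, 6)), 1), 6) = Mul(Mul(Mul(5, Rational(19, 6)), 1), 6) = Mul(Mul(Rational(95, 6), 1), 6) = Mul(Rational(95, 6), 6) = 95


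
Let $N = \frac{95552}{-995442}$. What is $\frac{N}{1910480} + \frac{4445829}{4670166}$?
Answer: $\frac{88072425059605823}{92516573795255610} \approx 0.95196$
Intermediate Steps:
$N = - \frac{47776}{497721}$ ($N = 95552 \left(- \frac{1}{995442}\right) = - \frac{47776}{497721} \approx -0.095989$)
$\frac{N}{1910480} + \frac{4445829}{4670166} = - \frac{47776}{497721 \cdot 1910480} + \frac{4445829}{4670166} = \left(- \frac{47776}{497721}\right) \frac{1}{1910480} + 4445829 \cdot \frac{1}{4670166} = - \frac{2986}{59430376005} + \frac{1481943}{1556722} = \frac{88072425059605823}{92516573795255610}$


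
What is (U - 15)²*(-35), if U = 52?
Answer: -47915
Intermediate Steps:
(U - 15)²*(-35) = (52 - 15)²*(-35) = 37²*(-35) = 1369*(-35) = -47915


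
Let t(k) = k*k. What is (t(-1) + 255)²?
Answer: 65536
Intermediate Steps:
t(k) = k²
(t(-1) + 255)² = ((-1)² + 255)² = (1 + 255)² = 256² = 65536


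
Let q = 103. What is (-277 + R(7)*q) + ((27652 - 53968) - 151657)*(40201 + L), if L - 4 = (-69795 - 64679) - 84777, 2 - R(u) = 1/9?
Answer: 286788183080/9 ≈ 3.1865e+10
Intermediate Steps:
R(u) = 17/9 (R(u) = 2 - 1/9 = 2 - 1*⅑ = 2 - ⅑ = 17/9)
L = -219247 (L = 4 + ((-69795 - 64679) - 84777) = 4 + (-134474 - 84777) = 4 - 219251 = -219247)
(-277 + R(7)*q) + ((27652 - 53968) - 151657)*(40201 + L) = (-277 + (17/9)*103) + ((27652 - 53968) - 151657)*(40201 - 219247) = (-277 + 1751/9) + (-26316 - 151657)*(-179046) = -742/9 - 177973*(-179046) = -742/9 + 31865353758 = 286788183080/9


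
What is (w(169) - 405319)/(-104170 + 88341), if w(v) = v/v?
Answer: 405318/15829 ≈ 25.606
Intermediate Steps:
w(v) = 1
(w(169) - 405319)/(-104170 + 88341) = (1 - 405319)/(-104170 + 88341) = -405318/(-15829) = -405318*(-1/15829) = 405318/15829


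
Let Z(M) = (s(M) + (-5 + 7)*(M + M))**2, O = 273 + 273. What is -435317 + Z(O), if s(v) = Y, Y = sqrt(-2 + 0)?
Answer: 4334537 + 4368*I*sqrt(2) ≈ 4.3345e+6 + 6177.3*I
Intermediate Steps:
O = 546
Y = I*sqrt(2) (Y = sqrt(-2) = I*sqrt(2) ≈ 1.4142*I)
s(v) = I*sqrt(2)
Z(M) = (4*M + I*sqrt(2))**2 (Z(M) = (I*sqrt(2) + (-5 + 7)*(M + M))**2 = (I*sqrt(2) + 2*(2*M))**2 = (I*sqrt(2) + 4*M)**2 = (4*M + I*sqrt(2))**2)
-435317 + Z(O) = -435317 + (4*546 + I*sqrt(2))**2 = -435317 + (2184 + I*sqrt(2))**2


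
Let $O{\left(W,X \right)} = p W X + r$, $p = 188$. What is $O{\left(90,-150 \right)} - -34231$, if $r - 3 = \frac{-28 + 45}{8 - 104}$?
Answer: $- \frac{240361553}{96} \approx -2.5038 \cdot 10^{6}$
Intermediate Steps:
$r = \frac{271}{96}$ ($r = 3 + \frac{-28 + 45}{8 - 104} = 3 + \frac{17}{-96} = 3 + 17 \left(- \frac{1}{96}\right) = 3 - \frac{17}{96} = \frac{271}{96} \approx 2.8229$)
$O{\left(W,X \right)} = \frac{271}{96} + 188 W X$ ($O{\left(W,X \right)} = 188 W X + \frac{271}{96} = \frac{271}{96} + 188 W X$)
$O{\left(90,-150 \right)} - -34231 = \left(\frac{271}{96} + 188 \cdot 90 \left(-150\right)\right) - -34231 = \left(\frac{271}{96} - 2538000\right) + 34231 = - \frac{243647729}{96} + 34231 = - \frac{240361553}{96}$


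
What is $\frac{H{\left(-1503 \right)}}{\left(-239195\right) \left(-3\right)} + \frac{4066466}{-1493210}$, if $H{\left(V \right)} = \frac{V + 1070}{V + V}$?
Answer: $- \frac{877161257729773}{322094432413710} \approx -2.7233$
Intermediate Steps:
$H{\left(V \right)} = \frac{1070 + V}{2 V}$
$\frac{H{\left(-1503 \right)}}{\left(-239195\right) \left(-3\right)} + \frac{4066466}{-1493210} = \frac{\frac{1}{2} \frac{1}{-1503} \left(1070 - 1503\right)}{\left(-239195\right) \left(-3\right)} + \frac{4066466}{-1493210} = \frac{\frac{1}{2} \left(- \frac{1}{1503}\right) \left(-433\right)}{717585} + 4066466 \left(- \frac{1}{1493210}\right) = \frac{433}{3006} \cdot \frac{1}{717585} - \frac{2033233}{746605} = \frac{433}{2157060510} - \frac{2033233}{746605} = - \frac{877161257729773}{322094432413710}$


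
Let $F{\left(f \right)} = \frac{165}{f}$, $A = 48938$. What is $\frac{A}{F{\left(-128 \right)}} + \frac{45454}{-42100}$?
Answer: $- \frac{26372459431}{694650} \approx -37965.0$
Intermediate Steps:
$\frac{A}{F{\left(-128 \right)}} + \frac{45454}{-42100} = \frac{48938}{165 \frac{1}{-128}} + \frac{45454}{-42100} = \frac{48938}{165 \left(- \frac{1}{128}\right)} + 45454 \left(- \frac{1}{42100}\right) = \frac{48938}{- \frac{165}{128}} - \frac{22727}{21050} = 48938 \left(- \frac{128}{165}\right) - \frac{22727}{21050} = - \frac{6264064}{165} - \frac{22727}{21050} = - \frac{26372459431}{694650}$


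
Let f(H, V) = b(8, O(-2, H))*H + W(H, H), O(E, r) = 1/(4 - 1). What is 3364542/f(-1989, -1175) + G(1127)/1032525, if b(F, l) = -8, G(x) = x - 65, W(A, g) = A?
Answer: 3299134392/13652275 ≈ 241.65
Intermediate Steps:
O(E, r) = ⅓ (O(E, r) = 1/3 = ⅓)
G(x) = -65 + x
f(H, V) = -7*H (f(H, V) = -8*H + H = -7*H)
3364542/f(-1989, -1175) + G(1127)/1032525 = 3364542/((-7*(-1989))) + (-65 + 1127)/1032525 = 3364542/13923 + 1062*(1/1032525) = 3364542*(1/13923) + 118/114725 = 373838/1547 + 118/114725 = 3299134392/13652275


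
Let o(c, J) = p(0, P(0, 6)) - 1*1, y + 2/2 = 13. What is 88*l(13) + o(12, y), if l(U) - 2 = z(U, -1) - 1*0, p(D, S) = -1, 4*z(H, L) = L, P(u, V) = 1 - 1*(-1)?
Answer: 152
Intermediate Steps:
P(u, V) = 2 (P(u, V) = 1 + 1 = 2)
z(H, L) = L/4
y = 12 (y = -1 + 13 = 12)
o(c, J) = -2 (o(c, J) = -1 - 1*1 = -1 - 1 = -2)
l(U) = 7/4 (l(U) = 2 + ((¼)*(-1) - 1*0) = 2 + (-¼ + 0) = 2 - ¼ = 7/4)
88*l(13) + o(12, y) = 88*(7/4) - 2 = 154 - 2 = 152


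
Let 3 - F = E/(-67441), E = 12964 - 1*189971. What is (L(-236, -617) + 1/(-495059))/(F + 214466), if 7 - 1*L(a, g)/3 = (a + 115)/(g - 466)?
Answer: 249069039835539/2584921599004771778 ≈ 9.6355e-5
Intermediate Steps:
E = -177007 (E = 12964 - 189971 = -177007)
L(a, g) = 21 - 3*(115 + a)/(-466 + g) (L(a, g) = 21 - 3*(a + 115)/(g - 466) = 21 - 3*(115 + a)/(-466 + g))
F = 25316/67441 (F = 3 - (-177007)/(-67441) = 3 - (-177007)*(-1)/67441 = 3 - 1*177007/67441 = 3 - 177007/67441 = 25316/67441 ≈ 0.37538)
(L(-236, -617) + 1/(-495059))/(F + 214466) = (3*(-3377 - 1*(-236) + 7*(-617))/(-466 - 617) + 1/(-495059))/(25316/67441 + 214466) = (3*(-3377 + 236 - 4319)/(-1083) - 1/495059)/(14463826822/67441) = (3*(-1/1083)*(-7460) - 1/495059)*(67441/14463826822) = (7460/361 - 1/495059)*(67441/14463826822) = (3693139779/178716299)*(67441/14463826822) = 249069039835539/2584921599004771778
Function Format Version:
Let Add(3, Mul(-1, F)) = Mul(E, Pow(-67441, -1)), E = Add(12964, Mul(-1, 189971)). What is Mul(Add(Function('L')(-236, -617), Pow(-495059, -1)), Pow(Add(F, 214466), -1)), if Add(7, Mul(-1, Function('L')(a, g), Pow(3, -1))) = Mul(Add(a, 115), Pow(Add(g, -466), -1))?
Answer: Rational(249069039835539, 2584921599004771778) ≈ 9.6355e-5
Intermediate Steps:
E = -177007 (E = Add(12964, -189971) = -177007)
Function('L')(a, g) = Add(21, Mul(-3, Pow(Add(-466, g), -1), Add(115, a))) (Function('L')(a, g) = Add(21, Mul(-3, Mul(Add(a, 115), Pow(Add(g, -466), -1)))) = Add(21, Mul(-3, Mul(Add(115, a), Pow(Add(-466, g), -1)))) = Add(21, Mul(-3, Mul(Pow(Add(-466, g), -1), Add(115, a)))) = Add(21, Mul(-3, Pow(Add(-466, g), -1), Add(115, a))))
F = Rational(25316, 67441) (F = Add(3, Mul(-1, Mul(-177007, Pow(-67441, -1)))) = Add(3, Mul(-1, Mul(-177007, Rational(-1, 67441)))) = Add(3, Mul(-1, Rational(177007, 67441))) = Add(3, Rational(-177007, 67441)) = Rational(25316, 67441) ≈ 0.37538)
Mul(Add(Function('L')(-236, -617), Pow(-495059, -1)), Pow(Add(F, 214466), -1)) = Mul(Add(Mul(3, Pow(Add(-466, -617), -1), Add(-3377, Mul(-1, -236), Mul(7, -617))), Pow(-495059, -1)), Pow(Add(Rational(25316, 67441), 214466), -1)) = Mul(Add(Mul(3, Pow(-1083, -1), Add(-3377, 236, -4319)), Rational(-1, 495059)), Pow(Rational(14463826822, 67441), -1)) = Mul(Add(Mul(3, Rational(-1, 1083), -7460), Rational(-1, 495059)), Rational(67441, 14463826822)) = Mul(Add(Rational(7460, 361), Rational(-1, 495059)), Rational(67441, 14463826822)) = Mul(Rational(3693139779, 178716299), Rational(67441, 14463826822)) = Rational(249069039835539, 2584921599004771778)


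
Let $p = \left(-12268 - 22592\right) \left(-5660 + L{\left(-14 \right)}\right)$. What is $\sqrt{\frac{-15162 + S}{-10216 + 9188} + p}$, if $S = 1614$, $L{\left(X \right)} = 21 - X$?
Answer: $\frac{\sqrt{12951384157959}}{257} \approx 14003.0$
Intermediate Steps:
$p = 196087500$ ($p = \left(-12268 - 22592\right) \left(-5660 + \left(21 - -14\right)\right) = - 34860 \left(-5660 + \left(21 + 14\right)\right) = - 34860 \left(-5660 + 35\right) = \left(-34860\right) \left(-5625\right) = 196087500$)
$\sqrt{\frac{-15162 + S}{-10216 + 9188} + p} = \sqrt{\frac{-15162 + 1614}{-10216 + 9188} + 196087500} = \sqrt{- \frac{13548}{-1028} + 196087500} = \sqrt{\left(-13548\right) \left(- \frac{1}{1028}\right) + 196087500} = \sqrt{\frac{3387}{257} + 196087500} = \sqrt{\frac{50394490887}{257}} = \frac{\sqrt{12951384157959}}{257}$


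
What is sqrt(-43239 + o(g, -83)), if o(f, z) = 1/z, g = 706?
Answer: I*sqrt(297873554)/83 ≈ 207.94*I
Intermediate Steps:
sqrt(-43239 + o(g, -83)) = sqrt(-43239 + 1/(-83)) = sqrt(-43239 - 1/83) = sqrt(-3588838/83) = I*sqrt(297873554)/83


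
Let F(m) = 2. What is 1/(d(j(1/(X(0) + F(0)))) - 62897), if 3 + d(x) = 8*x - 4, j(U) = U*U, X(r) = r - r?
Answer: -1/62902 ≈ -1.5898e-5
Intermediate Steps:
X(r) = 0
j(U) = U²
d(x) = -7 + 8*x (d(x) = -3 + (8*x - 4) = -3 + (-4 + 8*x) = -7 + 8*x)
1/(d(j(1/(X(0) + F(0)))) - 62897) = 1/((-7 + 8*(1/(0 + 2))²) - 62897) = 1/((-7 + 8*(1/2)²) - 62897) = 1/((-7 + 8*(½)²) - 62897) = 1/((-7 + 8*(¼)) - 62897) = 1/((-7 + 2) - 62897) = 1/(-5 - 62897) = 1/(-62902) = -1/62902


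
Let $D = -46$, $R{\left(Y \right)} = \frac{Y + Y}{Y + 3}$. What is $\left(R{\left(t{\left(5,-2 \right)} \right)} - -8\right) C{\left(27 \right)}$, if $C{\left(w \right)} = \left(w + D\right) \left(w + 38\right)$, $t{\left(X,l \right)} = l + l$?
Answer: $-19760$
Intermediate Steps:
$t{\left(X,l \right)} = 2 l$
$R{\left(Y \right)} = \frac{2 Y}{3 + Y}$
$C{\left(w \right)} = \left(-46 + w\right) \left(38 + w\right)$ ($C{\left(w \right)} = \left(w - 46\right) \left(w + 38\right) = \left(-46 + w\right) \left(38 + w\right)$)
$\left(R{\left(t{\left(5,-2 \right)} \right)} - -8\right) C{\left(27 \right)} = \left(\frac{2 \cdot 2 \left(-2\right)}{3 + 2 \left(-2\right)} - -8\right) \left(-1748 + 27^{2} - 216\right) = \left(2 \left(-4\right) \frac{1}{3 - 4} + 8\right) \left(-1748 + 729 - 216\right) = \left(2 \left(-4\right) \frac{1}{-1} + 8\right) \left(-1235\right) = \left(2 \left(-4\right) \left(-1\right) + 8\right) \left(-1235\right) = \left(8 + 8\right) \left(-1235\right) = 16 \left(-1235\right) = -19760$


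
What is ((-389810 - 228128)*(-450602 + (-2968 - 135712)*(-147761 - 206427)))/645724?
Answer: -7588022386981811/161431 ≈ -4.7005e+10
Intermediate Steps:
((-389810 - 228128)*(-450602 + (-2968 - 135712)*(-147761 - 206427)))/645724 = -617938*(-450602 - 138680*(-354188))*(1/645724) = -617938*(-450602 + 49118791840)*(1/645724) = -617938*49118341238*(1/645724) = -30352089547927244*1/645724 = -7588022386981811/161431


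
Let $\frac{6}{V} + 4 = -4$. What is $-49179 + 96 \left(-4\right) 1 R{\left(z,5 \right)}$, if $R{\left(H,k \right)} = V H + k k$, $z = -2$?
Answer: $-59355$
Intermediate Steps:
$V = - \frac{3}{4}$ ($V = \frac{6}{-4 - 4} = \frac{6}{-8} = 6 \left(- \frac{1}{8}\right) = - \frac{3}{4} \approx -0.75$)
$R{\left(H,k \right)} = k^{2} - \frac{3 H}{4}$ ($R{\left(H,k \right)} = - \frac{3 H}{4} + k k = - \frac{3 H}{4} + k^{2} = k^{2} - \frac{3 H}{4}$)
$-49179 + 96 \left(-4\right) 1 R{\left(z,5 \right)} = -49179 + 96 \left(-4\right) 1 \left(5^{2} - - \frac{3}{2}\right) = -49179 + 96 \left(- 4 \left(25 + \frac{3}{2}\right)\right) = -49179 + 96 \left(\left(-4\right) \frac{53}{2}\right) = -49179 + 96 \left(-106\right) = -49179 - 10176 = -59355$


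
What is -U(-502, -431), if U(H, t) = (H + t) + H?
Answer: 1435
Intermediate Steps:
U(H, t) = t + 2*H
-U(-502, -431) = -(-431 + 2*(-502)) = -(-431 - 1004) = -1*(-1435) = 1435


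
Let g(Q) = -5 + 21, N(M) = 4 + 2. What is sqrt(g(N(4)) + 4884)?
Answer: 70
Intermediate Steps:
N(M) = 6
g(Q) = 16
sqrt(g(N(4)) + 4884) = sqrt(16 + 4884) = sqrt(4900) = 70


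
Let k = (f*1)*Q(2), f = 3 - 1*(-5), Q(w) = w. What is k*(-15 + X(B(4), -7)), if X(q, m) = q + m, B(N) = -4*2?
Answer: -480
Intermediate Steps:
f = 8 (f = 3 + 5 = 8)
B(N) = -8
X(q, m) = m + q
k = 16 (k = (8*1)*2 = 8*2 = 16)
k*(-15 + X(B(4), -7)) = 16*(-15 + (-7 - 8)) = 16*(-15 - 15) = 16*(-30) = -480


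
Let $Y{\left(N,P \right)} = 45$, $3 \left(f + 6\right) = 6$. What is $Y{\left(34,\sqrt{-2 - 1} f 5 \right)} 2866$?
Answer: $128970$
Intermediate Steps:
$f = -4$ ($f = -6 + \frac{1}{3} \cdot 6 = -6 + 2 = -4$)
$Y{\left(34,\sqrt{-2 - 1} f 5 \right)} 2866 = 45 \cdot 2866 = 128970$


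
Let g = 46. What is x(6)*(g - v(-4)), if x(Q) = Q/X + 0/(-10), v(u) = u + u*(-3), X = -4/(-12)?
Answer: 684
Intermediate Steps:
X = ⅓ (X = -4*(-1/12) = ⅓ ≈ 0.33333)
v(u) = -2*u (v(u) = u - 3*u = -2*u)
x(Q) = 3*Q (x(Q) = Q/(⅓) + 0/(-10) = Q*3 + 0*(-⅒) = 3*Q + 0 = 3*Q)
x(6)*(g - v(-4)) = (3*6)*(46 - (-2)*(-4)) = 18*(46 - 1*8) = 18*(46 - 8) = 18*38 = 684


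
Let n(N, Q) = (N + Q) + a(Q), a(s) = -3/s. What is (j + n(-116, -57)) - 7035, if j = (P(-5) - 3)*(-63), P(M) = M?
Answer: -127375/19 ≈ -6703.9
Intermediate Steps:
j = 504 (j = (-5 - 3)*(-63) = -8*(-63) = 504)
n(N, Q) = N + Q - 3/Q (n(N, Q) = (N + Q) - 3/Q = N + Q - 3/Q)
(j + n(-116, -57)) - 7035 = (504 + (-116 - 57 - 3/(-57))) - 7035 = (504 + (-116 - 57 - 3*(-1/57))) - 7035 = (504 + (-116 - 57 + 1/19)) - 7035 = (504 - 3286/19) - 7035 = 6290/19 - 7035 = -127375/19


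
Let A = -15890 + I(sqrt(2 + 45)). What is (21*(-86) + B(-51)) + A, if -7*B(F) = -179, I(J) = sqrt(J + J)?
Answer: -123693/7 + sqrt(2)*47**(1/4) ≈ -17667.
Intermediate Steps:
I(J) = sqrt(2)*sqrt(J) (I(J) = sqrt(2*J) = sqrt(2)*sqrt(J))
B(F) = 179/7 (B(F) = -1/7*(-179) = 179/7)
A = -15890 + sqrt(2)*47**(1/4) (A = -15890 + sqrt(2)*sqrt(sqrt(2 + 45)) = -15890 + sqrt(2)*sqrt(sqrt(47)) = -15890 + sqrt(2)*47**(1/4) ≈ -15886.)
(21*(-86) + B(-51)) + A = (21*(-86) + 179/7) + (-15890 + sqrt(2)*47**(1/4)) = (-1806 + 179/7) + (-15890 + sqrt(2)*47**(1/4)) = -12463/7 + (-15890 + sqrt(2)*47**(1/4)) = -123693/7 + sqrt(2)*47**(1/4)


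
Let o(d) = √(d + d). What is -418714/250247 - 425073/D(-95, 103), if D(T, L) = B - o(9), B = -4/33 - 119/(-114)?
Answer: 154323306793048972/6748320509833 + 2005302281004*√2/26966639 ≈ 1.2803e+5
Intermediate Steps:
o(d) = √2*√d (o(d) = √(2*d) = √2*√d)
B = 1157/1254 (B = -4*1/33 - 119*(-1/114) = -4/33 + 119/114 = 1157/1254 ≈ 0.92265)
D(T, L) = 1157/1254 - 3*√2 (D(T, L) = 1157/1254 - √2*√9 = 1157/1254 - √2*3 = 1157/1254 - 3*√2)
-418714/250247 - 425073/D(-95, 103) = -418714/250247 - 425073/(1157/1254 - 3*√2)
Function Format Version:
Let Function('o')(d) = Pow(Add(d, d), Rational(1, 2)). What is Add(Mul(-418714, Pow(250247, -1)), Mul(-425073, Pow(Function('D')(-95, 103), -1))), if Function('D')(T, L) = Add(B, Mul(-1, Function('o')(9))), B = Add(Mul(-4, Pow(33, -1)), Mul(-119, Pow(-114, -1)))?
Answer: Add(Rational(154323306793048972, 6748320509833), Mul(Rational(2005302281004, 26966639), Pow(2, Rational(1, 2)))) ≈ 1.2803e+5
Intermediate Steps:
Function('o')(d) = Mul(Pow(2, Rational(1, 2)), Pow(d, Rational(1, 2))) (Function('o')(d) = Pow(Mul(2, d), Rational(1, 2)) = Mul(Pow(2, Rational(1, 2)), Pow(d, Rational(1, 2))))
B = Rational(1157, 1254) (B = Add(Mul(-4, Rational(1, 33)), Mul(-119, Rational(-1, 114))) = Add(Rational(-4, 33), Rational(119, 114)) = Rational(1157, 1254) ≈ 0.92265)
Function('D')(T, L) = Add(Rational(1157, 1254), Mul(-3, Pow(2, Rational(1, 2)))) (Function('D')(T, L) = Add(Rational(1157, 1254), Mul(-1, Mul(Pow(2, Rational(1, 2)), Pow(9, Rational(1, 2))))) = Add(Rational(1157, 1254), Mul(-1, Mul(Pow(2, Rational(1, 2)), 3))) = Add(Rational(1157, 1254), Mul(-1, Mul(3, Pow(2, Rational(1, 2))))) = Add(Rational(1157, 1254), Mul(-3, Pow(2, Rational(1, 2)))))
Add(Mul(-418714, Pow(250247, -1)), Mul(-425073, Pow(Function('D')(-95, 103), -1))) = Add(Mul(-418714, Pow(250247, -1)), Mul(-425073, Pow(Add(Rational(1157, 1254), Mul(-3, Pow(2, Rational(1, 2)))), -1))) = Add(Mul(-418714, Rational(1, 250247)), Mul(-425073, Pow(Add(Rational(1157, 1254), Mul(-3, Pow(2, Rational(1, 2)))), -1))) = Add(Rational(-418714, 250247), Mul(-425073, Pow(Add(Rational(1157, 1254), Mul(-3, Pow(2, Rational(1, 2)))), -1)))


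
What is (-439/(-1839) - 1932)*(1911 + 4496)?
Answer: -22760925163/1839 ≈ -1.2377e+7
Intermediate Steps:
(-439/(-1839) - 1932)*(1911 + 4496) = (-439*(-1/1839) - 1932)*6407 = (439/1839 - 1932)*6407 = -3552509/1839*6407 = -22760925163/1839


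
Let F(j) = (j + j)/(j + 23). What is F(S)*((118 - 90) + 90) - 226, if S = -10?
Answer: -5298/13 ≈ -407.54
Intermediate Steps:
F(j) = 2*j/(23 + j) (F(j) = (2*j)/(23 + j) = 2*j/(23 + j))
F(S)*((118 - 90) + 90) - 226 = (2*(-10)/(23 - 10))*((118 - 90) + 90) - 226 = (2*(-10)/13)*(28 + 90) - 226 = (2*(-10)*(1/13))*118 - 226 = -20/13*118 - 226 = -2360/13 - 226 = -5298/13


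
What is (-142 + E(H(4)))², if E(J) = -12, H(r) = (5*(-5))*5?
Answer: 23716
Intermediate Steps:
H(r) = -125 (H(r) = -25*5 = -125)
(-142 + E(H(4)))² = (-142 - 12)² = (-154)² = 23716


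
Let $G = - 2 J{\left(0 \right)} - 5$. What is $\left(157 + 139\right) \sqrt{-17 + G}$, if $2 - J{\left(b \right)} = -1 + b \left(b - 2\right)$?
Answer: $592 i \sqrt{7} \approx 1566.3 i$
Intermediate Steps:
$J{\left(b \right)} = 3 - b \left(-2 + b\right)$ ($J{\left(b \right)} = 2 - \left(-1 + b \left(b - 2\right)\right) = 2 - \left(-1 + b \left(-2 + b\right)\right) = 3 - b \left(-2 + b\right)$)
$G = -11$ ($G = - 2 \left(3 - 0^{2} + 2 \cdot 0\right) - 5 = - 2 \left(3 - 0 + 0\right) - 5 = - 2 \left(3 + 0 + 0\right) - 5 = \left(-2\right) 3 - 5 = -6 - 5 = -11$)
$\left(157 + 139\right) \sqrt{-17 + G} = \left(157 + 139\right) \sqrt{-17 - 11} = 296 \sqrt{-28} = 296 \cdot 2 i \sqrt{7} = 592 i \sqrt{7}$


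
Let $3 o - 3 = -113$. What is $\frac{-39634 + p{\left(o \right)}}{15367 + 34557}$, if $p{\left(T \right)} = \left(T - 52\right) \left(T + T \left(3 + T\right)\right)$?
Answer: $- \frac{281257}{96282} \approx -2.9212$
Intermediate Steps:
$o = - \frac{110}{3}$ ($o = 1 + \frac{1}{3} \left(-113\right) = 1 - \frac{113}{3} = - \frac{110}{3} \approx -36.667$)
$p{\left(T \right)} = \left(-52 + T\right) \left(T + T \left(3 + T\right)\right)$
$\frac{-39634 + p{\left(o \right)}}{15367 + 34557} = \frac{-39634 - \frac{110 \left(-208 + \left(- \frac{110}{3}\right)^{2} - -1760\right)}{3}}{15367 + 34557} = \frac{-39634 - \frac{110 \left(-208 + \frac{12100}{9} + 1760\right)}{3}}{49924} = \left(-39634 - \frac{2867480}{27}\right) \frac{1}{49924} = \left(- \frac{3937598}{27}\right) \frac{1}{49924} = - \frac{281257}{96282}$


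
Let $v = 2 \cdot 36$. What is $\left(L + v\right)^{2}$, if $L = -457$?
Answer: $148225$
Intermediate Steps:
$v = 72$
$\left(L + v\right)^{2} = \left(-457 + 72\right)^{2} = \left(-385\right)^{2} = 148225$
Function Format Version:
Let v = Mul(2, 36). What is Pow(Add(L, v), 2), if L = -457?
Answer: 148225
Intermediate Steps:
v = 72
Pow(Add(L, v), 2) = Pow(Add(-457, 72), 2) = Pow(-385, 2) = 148225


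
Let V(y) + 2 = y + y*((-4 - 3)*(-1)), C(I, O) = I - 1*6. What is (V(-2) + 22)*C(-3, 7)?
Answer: -36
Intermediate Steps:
C(I, O) = -6 + I (C(I, O) = I - 6 = -6 + I)
V(y) = -2 + 8*y (V(y) = -2 + (y + y*((-4 - 3)*(-1))) = -2 + (y + y*(-7*(-1))) = -2 + (y + y*7) = -2 + (y + 7*y) = -2 + 8*y)
(V(-2) + 22)*C(-3, 7) = ((-2 + 8*(-2)) + 22)*(-6 - 3) = ((-2 - 16) + 22)*(-9) = (-18 + 22)*(-9) = 4*(-9) = -36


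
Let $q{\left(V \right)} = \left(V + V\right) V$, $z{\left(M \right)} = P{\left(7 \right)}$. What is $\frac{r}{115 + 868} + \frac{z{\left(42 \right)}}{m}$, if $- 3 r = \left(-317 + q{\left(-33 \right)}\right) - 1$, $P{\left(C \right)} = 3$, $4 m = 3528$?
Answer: $- \frac{181297}{289002} \approx -0.62732$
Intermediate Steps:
$m = 882$ ($m = \frac{1}{4} \cdot 3528 = 882$)
$z{\left(M \right)} = 3$
$q{\left(V \right)} = 2 V^{2}$ ($q{\left(V \right)} = 2 V V = 2 V^{2}$)
$r = -620$ ($r = - \frac{\left(-317 + 2 \left(-33\right)^{2}\right) - 1}{3} = - \frac{\left(-317 + 2 \cdot 1089\right) - 1}{3} = - \frac{\left(-317 + 2178\right) - 1}{3} = - \frac{1861 - 1}{3} = \left(- \frac{1}{3}\right) 1860 = -620$)
$\frac{r}{115 + 868} + \frac{z{\left(42 \right)}}{m} = - \frac{620}{115 + 868} + \frac{3}{882} = - \frac{620}{983} + 3 \cdot \frac{1}{882} = \left(-620\right) \frac{1}{983} + \frac{1}{294} = - \frac{620}{983} + \frac{1}{294} = - \frac{181297}{289002}$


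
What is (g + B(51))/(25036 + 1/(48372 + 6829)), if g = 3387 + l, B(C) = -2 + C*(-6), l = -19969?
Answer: -932344890/1382012237 ≈ -0.67463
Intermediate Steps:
B(C) = -2 - 6*C
g = -16582 (g = 3387 - 19969 = -16582)
(g + B(51))/(25036 + 1/(48372 + 6829)) = (-16582 + (-2 - 6*51))/(25036 + 1/(48372 + 6829)) = (-16582 + (-2 - 306))/(25036 + 1/55201) = (-16582 - 308)/(25036 + 1/55201) = -16890/1382012237/55201 = -16890*55201/1382012237 = -932344890/1382012237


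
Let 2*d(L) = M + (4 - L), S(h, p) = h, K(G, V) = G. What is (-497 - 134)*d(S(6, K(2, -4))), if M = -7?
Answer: 5679/2 ≈ 2839.5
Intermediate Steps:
d(L) = -3/2 - L/2 (d(L) = (-7 + (4 - L))/2 = (-3 - L)/2 = -3/2 - L/2)
(-497 - 134)*d(S(6, K(2, -4))) = (-497 - 134)*(-3/2 - 1/2*6) = -631*(-3/2 - 3) = -631*(-9/2) = 5679/2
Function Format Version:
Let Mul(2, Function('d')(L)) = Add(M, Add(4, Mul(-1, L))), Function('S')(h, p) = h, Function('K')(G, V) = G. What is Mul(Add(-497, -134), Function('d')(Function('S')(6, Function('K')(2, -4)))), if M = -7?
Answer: Rational(5679, 2) ≈ 2839.5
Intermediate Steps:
Function('d')(L) = Add(Rational(-3, 2), Mul(Rational(-1, 2), L)) (Function('d')(L) = Mul(Rational(1, 2), Add(-7, Add(4, Mul(-1, L)))) = Mul(Rational(1, 2), Add(-3, Mul(-1, L))) = Add(Rational(-3, 2), Mul(Rational(-1, 2), L)))
Mul(Add(-497, -134), Function('d')(Function('S')(6, Function('K')(2, -4)))) = Mul(Add(-497, -134), Add(Rational(-3, 2), Mul(Rational(-1, 2), 6))) = Mul(-631, Add(Rational(-3, 2), -3)) = Mul(-631, Rational(-9, 2)) = Rational(5679, 2)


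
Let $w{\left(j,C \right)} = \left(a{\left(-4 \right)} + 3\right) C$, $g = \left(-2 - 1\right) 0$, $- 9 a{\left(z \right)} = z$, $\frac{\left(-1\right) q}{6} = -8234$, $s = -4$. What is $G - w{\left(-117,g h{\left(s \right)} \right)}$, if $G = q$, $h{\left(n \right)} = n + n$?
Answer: $49404$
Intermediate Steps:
$q = 49404$ ($q = \left(-6\right) \left(-8234\right) = 49404$)
$a{\left(z \right)} = - \frac{z}{9}$
$h{\left(n \right)} = 2 n$
$g = 0$ ($g = \left(-3\right) 0 = 0$)
$G = 49404$
$w{\left(j,C \right)} = \frac{31 C}{9}$ ($w{\left(j,C \right)} = \left(\left(- \frac{1}{9}\right) \left(-4\right) + 3\right) C = \left(\frac{4}{9} + 3\right) C = \frac{31 C}{9}$)
$G - w{\left(-117,g h{\left(s \right)} \right)} = 49404 - \frac{31 \cdot 0 \cdot 2 \left(-4\right)}{9} = 49404 - \frac{31 \cdot 0 \left(-8\right)}{9} = 49404 - \frac{31}{9} \cdot 0 = 49404 - 0 = 49404 + 0 = 49404$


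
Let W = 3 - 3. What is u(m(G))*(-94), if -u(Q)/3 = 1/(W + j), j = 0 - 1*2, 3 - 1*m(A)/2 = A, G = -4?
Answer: -141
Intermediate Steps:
W = 0
m(A) = 6 - 2*A
j = -2 (j = 0 - 2 = -2)
u(Q) = 3/2 (u(Q) = -3/(0 - 2) = -3/(-2) = -3*(-½) = 3/2)
u(m(G))*(-94) = (3/2)*(-94) = -141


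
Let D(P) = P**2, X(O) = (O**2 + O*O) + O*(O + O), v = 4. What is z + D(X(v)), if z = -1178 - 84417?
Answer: -81499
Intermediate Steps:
X(O) = 4*O**2 (X(O) = (O**2 + O**2) + O*(2*O) = 2*O**2 + 2*O**2 = 4*O**2)
z = -85595
z + D(X(v)) = -85595 + (4*4**2)**2 = -85595 + (4*16)**2 = -85595 + 64**2 = -85595 + 4096 = -81499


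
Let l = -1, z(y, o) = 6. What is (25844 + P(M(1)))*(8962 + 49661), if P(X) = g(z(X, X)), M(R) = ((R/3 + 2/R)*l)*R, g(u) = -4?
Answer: 1514818320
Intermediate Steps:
M(R) = R*(-2/R - R/3) (M(R) = ((R/3 + 2/R)*(-1))*R = ((2/R + R/3)*(-1))*R = (-2/R - R/3)*R = R*(-2/R - R/3))
P(X) = -4
(25844 + P(M(1)))*(8962 + 49661) = (25844 - 4)*(8962 + 49661) = 25840*58623 = 1514818320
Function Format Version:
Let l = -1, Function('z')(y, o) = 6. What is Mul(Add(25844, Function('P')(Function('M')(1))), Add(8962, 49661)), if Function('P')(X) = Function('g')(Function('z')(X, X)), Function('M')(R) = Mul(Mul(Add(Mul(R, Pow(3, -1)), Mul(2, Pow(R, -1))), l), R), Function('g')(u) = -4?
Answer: 1514818320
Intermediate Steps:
Function('M')(R) = Mul(R, Add(Mul(-2, Pow(R, -1)), Mul(Rational(-1, 3), R))) (Function('M')(R) = Mul(Mul(Add(Mul(R, Pow(3, -1)), Mul(2, Pow(R, -1))), -1), R) = Mul(Mul(Add(Mul(R, Rational(1, 3)), Mul(2, Pow(R, -1))), -1), R) = Mul(Mul(Add(Mul(Rational(1, 3), R), Mul(2, Pow(R, -1))), -1), R) = Mul(Mul(Add(Mul(2, Pow(R, -1)), Mul(Rational(1, 3), R)), -1), R) = Mul(Add(Mul(-2, Pow(R, -1)), Mul(Rational(-1, 3), R)), R) = Mul(R, Add(Mul(-2, Pow(R, -1)), Mul(Rational(-1, 3), R))))
Function('P')(X) = -4
Mul(Add(25844, Function('P')(Function('M')(1))), Add(8962, 49661)) = Mul(Add(25844, -4), Add(8962, 49661)) = Mul(25840, 58623) = 1514818320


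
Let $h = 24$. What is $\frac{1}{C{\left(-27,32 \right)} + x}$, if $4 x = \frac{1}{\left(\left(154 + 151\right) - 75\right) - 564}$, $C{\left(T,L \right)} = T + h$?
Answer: $- \frac{1336}{4009} \approx -0.33325$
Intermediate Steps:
$C{\left(T,L \right)} = 24 + T$ ($C{\left(T,L \right)} = T + 24 = 24 + T$)
$x = - \frac{1}{1336}$ ($x = \frac{1}{4 \left(\left(\left(154 + 151\right) - 75\right) - 564\right)} = \frac{1}{4 \left(\left(305 - 75\right) - 564\right)} = \frac{1}{4 \left(230 - 564\right)} = \frac{1}{4 \left(-334\right)} = \frac{1}{4} \left(- \frac{1}{334}\right) = - \frac{1}{1336} \approx -0.0007485$)
$\frac{1}{C{\left(-27,32 \right)} + x} = \frac{1}{\left(24 - 27\right) - \frac{1}{1336}} = \frac{1}{-3 - \frac{1}{1336}} = \frac{1}{- \frac{4009}{1336}} = - \frac{1336}{4009}$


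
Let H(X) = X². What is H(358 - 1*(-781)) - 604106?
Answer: 693215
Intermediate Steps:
H(358 - 1*(-781)) - 604106 = (358 - 1*(-781))² - 604106 = (358 + 781)² - 604106 = 1139² - 604106 = 1297321 - 604106 = 693215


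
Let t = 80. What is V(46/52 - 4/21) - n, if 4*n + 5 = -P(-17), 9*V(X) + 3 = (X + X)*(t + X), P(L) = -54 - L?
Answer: 5519011/1341522 ≈ 4.1140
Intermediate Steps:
V(X) = -⅓ + 2*X*(80 + X)/9 (V(X) = -⅓ + ((X + X)*(80 + X))/9 = -⅓ + ((2*X)*(80 + X))/9 = -⅓ + (2*X*(80 + X))/9 = -⅓ + 2*X*(80 + X)/9)
n = 8 (n = -5/4 + (-(-54 - 1*(-17)))/4 = -5/4 + (-(-54 + 17))/4 = -5/4 + (-1*(-37))/4 = -5/4 + (¼)*37 = -5/4 + 37/4 = 8)
V(46/52 - 4/21) - n = (-⅓ + 2*(46/52 - 4/21)²/9 + 160*(46/52 - 4/21)/9) - 1*8 = (-⅓ + 2*(46*(1/52) - 4*1/21)²/9 + 160*(46*(1/52) - 4*1/21)/9) - 8 = (-⅓ + 2*(23/26 - 4/21)²/9 + 160*(23/26 - 4/21)/9) - 8 = (-⅓ + 2*(379/546)²/9 + (160/9)*(379/546)) - 8 = (-⅓ + (2/9)*(143641/298116) + 30320/2457) - 8 = (-⅓ + 143641/1341522 + 30320/2457) - 8 = 16251187/1341522 - 8 = 5519011/1341522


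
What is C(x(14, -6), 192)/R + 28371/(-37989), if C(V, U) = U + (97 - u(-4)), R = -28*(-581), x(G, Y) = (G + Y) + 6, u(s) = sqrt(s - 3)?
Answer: -21455267/29428812 - I*sqrt(7)/16268 ≈ -0.72906 - 0.00016264*I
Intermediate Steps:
u(s) = sqrt(-3 + s)
x(G, Y) = 6 + G + Y
R = 16268
C(V, U) = 97 + U - I*sqrt(7) (C(V, U) = U + (97 - sqrt(-3 - 4)) = U + (97 - sqrt(-7)) = U + (97 - I*sqrt(7)) = 97 + U - I*sqrt(7))
C(x(14, -6), 192)/R + 28371/(-37989) = (97 + 192 - I*sqrt(7))/16268 + 28371/(-37989) = (289 - I*sqrt(7))*(1/16268) + 28371*(-1/37989) = (289/16268 - I*sqrt(7)/16268) - 1351/1809 = -21455267/29428812 - I*sqrt(7)/16268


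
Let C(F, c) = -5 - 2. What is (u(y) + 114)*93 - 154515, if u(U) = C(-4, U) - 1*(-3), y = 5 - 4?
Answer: -144285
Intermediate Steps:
C(F, c) = -7
y = 1
u(U) = -4 (u(U) = -7 - 1*(-3) = -7 + 3 = -4)
(u(y) + 114)*93 - 154515 = (-4 + 114)*93 - 154515 = 110*93 - 154515 = 10230 - 154515 = -144285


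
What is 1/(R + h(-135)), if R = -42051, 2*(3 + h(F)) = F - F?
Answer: -1/42054 ≈ -2.3779e-5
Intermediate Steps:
h(F) = -3 (h(F) = -3 + (F - F)/2 = -3 + (1/2)*0 = -3 + 0 = -3)
1/(R + h(-135)) = 1/(-42051 - 3) = 1/(-42054) = -1/42054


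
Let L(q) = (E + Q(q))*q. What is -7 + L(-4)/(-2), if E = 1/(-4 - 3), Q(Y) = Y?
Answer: -107/7 ≈ -15.286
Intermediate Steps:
E = -⅐ (E = 1/(-7) = -⅐ ≈ -0.14286)
L(q) = q*(-⅐ + q) (L(q) = (-⅐ + q)*q = q*(-⅐ + q))
-7 + L(-4)/(-2) = -7 + (-4*(-⅐ - 4))/(-2) = -7 - (-2)*(-29)/7 = -7 - ½*116/7 = -7 - 58/7 = -107/7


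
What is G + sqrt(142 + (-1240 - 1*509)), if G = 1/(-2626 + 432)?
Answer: -1/2194 + I*sqrt(1607) ≈ -0.00045579 + 40.087*I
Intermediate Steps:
G = -1/2194 (G = 1/(-2194) = -1/2194 ≈ -0.00045579)
G + sqrt(142 + (-1240 - 1*509)) = -1/2194 + sqrt(142 + (-1240 - 1*509)) = -1/2194 + sqrt(142 + (-1240 - 509)) = -1/2194 + sqrt(142 - 1749) = -1/2194 + sqrt(-1607) = -1/2194 + I*sqrt(1607)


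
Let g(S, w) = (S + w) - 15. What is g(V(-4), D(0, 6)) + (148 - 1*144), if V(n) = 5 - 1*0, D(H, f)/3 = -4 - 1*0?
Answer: -18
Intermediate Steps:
D(H, f) = -12 (D(H, f) = 3*(-4 - 1*0) = 3*(-4 + 0) = 3*(-4) = -12)
V(n) = 5 (V(n) = 5 + 0 = 5)
g(S, w) = -15 + S + w
g(V(-4), D(0, 6)) + (148 - 1*144) = (-15 + 5 - 12) + (148 - 1*144) = -22 + (148 - 144) = -22 + 4 = -18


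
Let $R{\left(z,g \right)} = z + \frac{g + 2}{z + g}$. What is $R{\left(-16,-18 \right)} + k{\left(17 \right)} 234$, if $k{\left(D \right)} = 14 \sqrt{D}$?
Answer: $- \frac{264}{17} + 3276 \sqrt{17} \approx 13492.0$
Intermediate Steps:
$R{\left(z,g \right)} = z + \frac{2 + g}{g + z}$
$R{\left(-16,-18 \right)} + k{\left(17 \right)} 234 = \frac{2 - 18 + \left(-16\right)^{2} - -288}{-18 - 16} + 14 \sqrt{17} \cdot 234 = \frac{2 - 18 + 256 + 288}{-34} + 3276 \sqrt{17} = \left(- \frac{1}{34}\right) 528 + 3276 \sqrt{17} = - \frac{264}{17} + 3276 \sqrt{17}$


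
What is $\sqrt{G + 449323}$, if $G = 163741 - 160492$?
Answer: $2 \sqrt{113143} \approx 672.73$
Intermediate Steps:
$G = 3249$
$\sqrt{G + 449323} = \sqrt{3249 + 449323} = \sqrt{452572} = 2 \sqrt{113143}$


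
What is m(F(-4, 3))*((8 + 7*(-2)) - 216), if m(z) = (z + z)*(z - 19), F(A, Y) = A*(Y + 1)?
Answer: -248640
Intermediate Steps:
F(A, Y) = A*(1 + Y)
m(z) = 2*z*(-19 + z) (m(z) = (2*z)*(-19 + z) = 2*z*(-19 + z))
m(F(-4, 3))*((8 + 7*(-2)) - 216) = (2*(-4*(1 + 3))*(-19 - 4*(1 + 3)))*((8 + 7*(-2)) - 216) = (2*(-4*4)*(-19 - 4*4))*((8 - 14) - 216) = (2*(-16)*(-19 - 16))*(-6 - 216) = (2*(-16)*(-35))*(-222) = 1120*(-222) = -248640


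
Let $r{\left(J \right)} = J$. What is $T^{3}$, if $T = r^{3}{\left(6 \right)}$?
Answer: $10077696$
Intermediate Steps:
$T = 216$ ($T = 6^{3} = 216$)
$T^{3} = 216^{3} = 10077696$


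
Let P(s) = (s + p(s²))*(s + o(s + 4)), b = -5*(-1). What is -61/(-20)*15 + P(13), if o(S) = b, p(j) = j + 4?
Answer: 13575/4 ≈ 3393.8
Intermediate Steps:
p(j) = 4 + j
b = 5
o(S) = 5
P(s) = (5 + s)*(4 + s + s²) (P(s) = (s + (4 + s²))*(s + 5) = (4 + s + s²)*(5 + s) = (5 + s)*(4 + s + s²))
-61/(-20)*15 + P(13) = -61/(-20)*15 + (20 + 13³ + 6*13² + 9*13) = -61*(-1/20)*15 + (20 + 2197 + 6*169 + 117) = (61/20)*15 + (20 + 2197 + 1014 + 117) = 183/4 + 3348 = 13575/4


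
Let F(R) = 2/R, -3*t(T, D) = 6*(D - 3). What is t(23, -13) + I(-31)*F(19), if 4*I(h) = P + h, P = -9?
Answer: 588/19 ≈ 30.947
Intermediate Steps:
t(T, D) = 6 - 2*D (t(T, D) = -2*(D - 3) = -2*(-3 + D) = -(-18 + 6*D)/3 = 6 - 2*D)
I(h) = -9/4 + h/4 (I(h) = (-9 + h)/4 = -9/4 + h/4)
t(23, -13) + I(-31)*F(19) = (6 - 2*(-13)) + (-9/4 + (1/4)*(-31))*(2/19) = (6 + 26) + (-9/4 - 31/4)*(2*(1/19)) = 32 - 10*2/19 = 32 - 20/19 = 588/19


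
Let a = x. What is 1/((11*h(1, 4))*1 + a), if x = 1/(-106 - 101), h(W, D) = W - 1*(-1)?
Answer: 207/4553 ≈ 0.045465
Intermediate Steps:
h(W, D) = 1 + W (h(W, D) = W + 1 = 1 + W)
x = -1/207 (x = 1/(-207) = -1/207 ≈ -0.0048309)
a = -1/207 ≈ -0.0048309
1/((11*h(1, 4))*1 + a) = 1/((11*(1 + 1))*1 - 1/207) = 1/((11*2)*1 - 1/207) = 1/(22*1 - 1/207) = 1/(22 - 1/207) = 1/(4553/207) = 207/4553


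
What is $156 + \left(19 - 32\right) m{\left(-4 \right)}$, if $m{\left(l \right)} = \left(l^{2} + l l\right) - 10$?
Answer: $-130$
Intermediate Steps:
$m{\left(l \right)} = -10 + 2 l^{2}$ ($m{\left(l \right)} = \left(l^{2} + l^{2}\right) - 10 = 2 l^{2} - 10 = -10 + 2 l^{2}$)
$156 + \left(19 - 32\right) m{\left(-4 \right)} = 156 + \left(19 - 32\right) \left(-10 + 2 \left(-4\right)^{2}\right) = 156 + \left(19 - 32\right) \left(-10 + 2 \cdot 16\right) = 156 - 13 \left(-10 + 32\right) = 156 - 286 = -130$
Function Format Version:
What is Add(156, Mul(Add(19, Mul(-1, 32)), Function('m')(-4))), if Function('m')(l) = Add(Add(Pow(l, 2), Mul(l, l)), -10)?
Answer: -130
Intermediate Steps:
Function('m')(l) = Add(-10, Mul(2, Pow(l, 2))) (Function('m')(l) = Add(Add(Pow(l, 2), Pow(l, 2)), -10) = Add(Mul(2, Pow(l, 2)), -10) = Add(-10, Mul(2, Pow(l, 2))))
Add(156, Mul(Add(19, Mul(-1, 32)), Function('m')(-4))) = Add(156, Mul(Add(19, Mul(-1, 32)), Add(-10, Mul(2, Pow(-4, 2))))) = Add(156, Mul(Add(19, -32), Add(-10, Mul(2, 16)))) = Add(156, Mul(-13, Add(-10, 32))) = Add(156, Mul(-13, 22)) = Add(156, -286) = -130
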